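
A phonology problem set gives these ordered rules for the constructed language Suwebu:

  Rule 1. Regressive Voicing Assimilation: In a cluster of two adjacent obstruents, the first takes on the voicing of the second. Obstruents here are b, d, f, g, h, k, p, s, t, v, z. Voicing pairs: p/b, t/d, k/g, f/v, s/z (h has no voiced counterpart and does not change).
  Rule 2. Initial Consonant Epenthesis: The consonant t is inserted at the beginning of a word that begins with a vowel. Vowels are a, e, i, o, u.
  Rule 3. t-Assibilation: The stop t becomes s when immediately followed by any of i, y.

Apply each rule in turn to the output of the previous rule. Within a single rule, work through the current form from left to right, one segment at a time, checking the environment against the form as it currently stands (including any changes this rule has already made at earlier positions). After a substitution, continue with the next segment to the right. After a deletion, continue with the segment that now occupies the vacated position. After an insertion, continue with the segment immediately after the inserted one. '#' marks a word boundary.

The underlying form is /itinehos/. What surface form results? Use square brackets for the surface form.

[sisinehos]

Rule 1 Regressive Voicing Assimilation: no change — [itinehos]
Rule 2 Initial Consonant Epenthesis: [itinehos] → [titinehos]
Rule 3 t-Assibilation: [titinehos] → [sisinehos]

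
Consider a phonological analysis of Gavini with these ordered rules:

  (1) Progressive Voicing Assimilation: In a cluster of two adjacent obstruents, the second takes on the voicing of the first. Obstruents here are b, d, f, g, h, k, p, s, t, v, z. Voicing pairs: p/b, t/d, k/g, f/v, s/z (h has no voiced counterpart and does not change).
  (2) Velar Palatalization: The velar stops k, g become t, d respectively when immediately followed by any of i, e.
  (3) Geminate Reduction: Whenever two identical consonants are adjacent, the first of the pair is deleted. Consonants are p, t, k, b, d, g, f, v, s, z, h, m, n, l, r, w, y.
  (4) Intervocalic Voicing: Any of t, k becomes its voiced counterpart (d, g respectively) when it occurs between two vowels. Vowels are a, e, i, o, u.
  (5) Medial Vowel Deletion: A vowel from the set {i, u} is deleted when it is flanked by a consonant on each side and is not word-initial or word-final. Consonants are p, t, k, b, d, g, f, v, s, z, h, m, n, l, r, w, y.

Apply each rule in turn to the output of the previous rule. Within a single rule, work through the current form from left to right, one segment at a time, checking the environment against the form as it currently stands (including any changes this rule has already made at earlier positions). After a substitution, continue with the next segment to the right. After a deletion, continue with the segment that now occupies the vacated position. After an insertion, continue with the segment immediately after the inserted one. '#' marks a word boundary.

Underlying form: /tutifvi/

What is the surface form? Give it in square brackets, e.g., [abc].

[tdfi]

(1) Progressive Voicing Assimilation: [tutifvi] → [tutiffi]
(2) Velar Palatalization: no change — [tutiffi]
(3) Geminate Reduction: [tutiffi] → [tutifi]
(4) Intervocalic Voicing: [tutifi] → [tudifi]
(5) Medial Vowel Deletion: [tudifi] → [tdfi]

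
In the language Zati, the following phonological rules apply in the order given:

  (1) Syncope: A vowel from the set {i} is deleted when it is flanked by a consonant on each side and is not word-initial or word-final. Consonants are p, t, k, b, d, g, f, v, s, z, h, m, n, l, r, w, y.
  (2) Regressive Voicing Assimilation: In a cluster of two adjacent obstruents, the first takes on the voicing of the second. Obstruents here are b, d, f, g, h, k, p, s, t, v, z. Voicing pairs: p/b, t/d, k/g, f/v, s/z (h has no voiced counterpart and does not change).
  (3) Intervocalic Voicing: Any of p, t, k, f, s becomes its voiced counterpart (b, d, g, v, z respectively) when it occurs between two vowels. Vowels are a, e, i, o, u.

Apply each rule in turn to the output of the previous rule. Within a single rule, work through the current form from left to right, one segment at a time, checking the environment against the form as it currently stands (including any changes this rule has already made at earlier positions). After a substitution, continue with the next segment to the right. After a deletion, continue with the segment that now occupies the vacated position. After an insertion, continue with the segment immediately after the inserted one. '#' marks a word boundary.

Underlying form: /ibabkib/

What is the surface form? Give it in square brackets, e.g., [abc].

(1) Syncope: [ibabkib] → [ibabkb]
(2) Regressive Voicing Assimilation: [ibabkb] → [ibapgb]
(3) Intervocalic Voicing: no change — [ibapgb]

[ibapgb]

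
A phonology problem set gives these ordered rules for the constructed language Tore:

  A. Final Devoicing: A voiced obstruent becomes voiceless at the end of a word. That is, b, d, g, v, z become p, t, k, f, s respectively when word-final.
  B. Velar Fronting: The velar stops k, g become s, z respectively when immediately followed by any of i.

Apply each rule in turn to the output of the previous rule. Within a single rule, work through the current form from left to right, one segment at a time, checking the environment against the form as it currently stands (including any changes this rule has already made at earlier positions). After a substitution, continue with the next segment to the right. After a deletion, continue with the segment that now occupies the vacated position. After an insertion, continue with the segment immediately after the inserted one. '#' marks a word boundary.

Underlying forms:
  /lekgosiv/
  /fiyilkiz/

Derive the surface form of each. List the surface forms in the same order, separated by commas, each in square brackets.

/lekgosiv/:
  A Final Devoicing: [lekgosiv] → [lekgosif]
  B Velar Fronting: no change — [lekgosif]
/fiyilkiz/:
  A Final Devoicing: [fiyilkiz] → [fiyilkis]
  B Velar Fronting: [fiyilkis] → [fiyilsis]

[lekgosif], [fiyilsis]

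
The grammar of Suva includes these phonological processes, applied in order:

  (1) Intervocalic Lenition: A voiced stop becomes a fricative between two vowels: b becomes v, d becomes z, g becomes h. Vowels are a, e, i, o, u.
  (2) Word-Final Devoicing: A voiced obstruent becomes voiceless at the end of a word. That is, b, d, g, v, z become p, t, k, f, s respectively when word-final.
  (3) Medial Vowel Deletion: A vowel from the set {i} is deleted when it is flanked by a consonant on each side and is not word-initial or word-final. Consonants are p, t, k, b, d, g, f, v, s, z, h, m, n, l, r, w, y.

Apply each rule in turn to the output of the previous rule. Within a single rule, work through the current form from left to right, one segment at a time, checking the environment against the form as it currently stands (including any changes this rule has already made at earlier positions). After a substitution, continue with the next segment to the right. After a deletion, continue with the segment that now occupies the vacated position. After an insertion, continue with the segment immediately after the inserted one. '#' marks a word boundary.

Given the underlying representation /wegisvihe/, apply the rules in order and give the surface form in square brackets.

[wehsvhe]

(1) Intervocalic Lenition: [wegisvihe] → [wehisvihe]
(2) Word-Final Devoicing: no change — [wehisvihe]
(3) Medial Vowel Deletion: [wehisvihe] → [wehsvhe]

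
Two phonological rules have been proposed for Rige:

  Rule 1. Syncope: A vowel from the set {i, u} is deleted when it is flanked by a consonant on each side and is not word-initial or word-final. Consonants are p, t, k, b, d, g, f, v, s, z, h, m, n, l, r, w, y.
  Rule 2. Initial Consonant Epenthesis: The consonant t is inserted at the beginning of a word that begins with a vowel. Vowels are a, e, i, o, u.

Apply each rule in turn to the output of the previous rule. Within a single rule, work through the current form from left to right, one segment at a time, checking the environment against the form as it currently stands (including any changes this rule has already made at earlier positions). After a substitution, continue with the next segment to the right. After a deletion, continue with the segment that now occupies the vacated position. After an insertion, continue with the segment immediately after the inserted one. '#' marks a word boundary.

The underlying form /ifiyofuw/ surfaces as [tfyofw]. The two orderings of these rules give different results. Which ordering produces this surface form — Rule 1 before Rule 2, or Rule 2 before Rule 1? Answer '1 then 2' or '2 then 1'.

2 then 1

Order 1 then 2:
  1 Syncope: [ifiyofuw] → [ifyofw]
  2 Initial Consonant Epenthesis: [ifyofw] → [tifyofw]
  result: [tifyofw]
Order 2 then 1:
  2 Initial Consonant Epenthesis: [ifiyofuw] → [tifiyofuw]
  1 Syncope: [tifiyofuw] → [tfyofw]
  result: [tfyofw]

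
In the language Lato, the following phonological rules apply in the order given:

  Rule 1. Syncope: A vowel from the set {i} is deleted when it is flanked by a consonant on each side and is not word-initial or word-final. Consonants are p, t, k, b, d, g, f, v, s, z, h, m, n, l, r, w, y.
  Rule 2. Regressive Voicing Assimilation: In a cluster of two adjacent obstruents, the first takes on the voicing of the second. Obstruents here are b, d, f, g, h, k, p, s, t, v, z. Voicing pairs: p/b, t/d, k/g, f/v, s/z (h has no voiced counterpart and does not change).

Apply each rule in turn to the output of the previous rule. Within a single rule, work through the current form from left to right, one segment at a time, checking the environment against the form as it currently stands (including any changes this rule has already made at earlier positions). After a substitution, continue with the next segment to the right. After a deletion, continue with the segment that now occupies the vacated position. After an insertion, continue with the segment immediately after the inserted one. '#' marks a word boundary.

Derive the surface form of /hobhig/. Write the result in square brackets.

[hophg]

Rule 1 Syncope: [hobhig] → [hobhg]
Rule 2 Regressive Voicing Assimilation: [hobhg] → [hophg]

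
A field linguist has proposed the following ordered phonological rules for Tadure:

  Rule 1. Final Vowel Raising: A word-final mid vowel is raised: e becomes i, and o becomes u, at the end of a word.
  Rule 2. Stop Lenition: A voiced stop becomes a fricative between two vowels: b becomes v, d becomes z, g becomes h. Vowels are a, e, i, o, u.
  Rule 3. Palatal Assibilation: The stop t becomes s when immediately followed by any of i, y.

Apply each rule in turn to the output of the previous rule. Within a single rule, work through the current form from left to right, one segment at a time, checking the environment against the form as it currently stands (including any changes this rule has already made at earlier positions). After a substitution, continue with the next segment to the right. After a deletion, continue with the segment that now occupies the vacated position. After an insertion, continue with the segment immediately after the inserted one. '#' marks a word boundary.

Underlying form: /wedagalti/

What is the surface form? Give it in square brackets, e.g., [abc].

Rule 1 Final Vowel Raising: no change — [wedagalti]
Rule 2 Stop Lenition: [wedagalti] → [wezahalti]
Rule 3 Palatal Assibilation: [wezahalti] → [wezahalsi]

[wezahalsi]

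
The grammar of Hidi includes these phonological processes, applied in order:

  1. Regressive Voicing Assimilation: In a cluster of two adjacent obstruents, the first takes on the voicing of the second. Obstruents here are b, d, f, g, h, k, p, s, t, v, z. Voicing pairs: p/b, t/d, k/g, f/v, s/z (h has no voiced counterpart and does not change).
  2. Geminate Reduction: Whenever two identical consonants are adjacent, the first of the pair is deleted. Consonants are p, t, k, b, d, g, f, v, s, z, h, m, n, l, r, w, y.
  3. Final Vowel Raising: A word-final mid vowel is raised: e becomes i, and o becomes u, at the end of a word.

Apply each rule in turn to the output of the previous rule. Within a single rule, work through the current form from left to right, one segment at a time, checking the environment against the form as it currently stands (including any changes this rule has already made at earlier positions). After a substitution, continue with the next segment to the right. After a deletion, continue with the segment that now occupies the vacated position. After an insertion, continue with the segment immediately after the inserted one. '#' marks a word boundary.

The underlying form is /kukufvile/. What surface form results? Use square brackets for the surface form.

[kukuvili]

1 Regressive Voicing Assimilation: [kukufvile] → [kukuvvile]
2 Geminate Reduction: [kukuvvile] → [kukuvile]
3 Final Vowel Raising: [kukuvile] → [kukuvili]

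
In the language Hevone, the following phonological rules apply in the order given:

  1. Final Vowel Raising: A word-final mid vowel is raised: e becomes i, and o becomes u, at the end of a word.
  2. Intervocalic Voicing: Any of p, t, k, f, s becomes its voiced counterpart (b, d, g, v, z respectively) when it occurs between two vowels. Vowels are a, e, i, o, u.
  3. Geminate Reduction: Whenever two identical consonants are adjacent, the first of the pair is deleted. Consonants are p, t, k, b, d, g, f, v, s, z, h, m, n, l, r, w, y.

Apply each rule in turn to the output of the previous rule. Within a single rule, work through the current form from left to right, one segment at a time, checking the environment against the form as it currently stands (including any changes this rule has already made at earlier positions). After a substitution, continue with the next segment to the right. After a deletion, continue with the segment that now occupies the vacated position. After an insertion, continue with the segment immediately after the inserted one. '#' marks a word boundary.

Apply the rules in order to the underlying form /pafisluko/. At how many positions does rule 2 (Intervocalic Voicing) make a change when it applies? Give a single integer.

2

1 Final Vowel Raising: [pafisluko] → [pafisluku]
2 Intervocalic Voicing: [pafisluku] → [pavislugu]
3 Geminate Reduction: no change — [pavislugu]
Rule 2 changed 2 position(s).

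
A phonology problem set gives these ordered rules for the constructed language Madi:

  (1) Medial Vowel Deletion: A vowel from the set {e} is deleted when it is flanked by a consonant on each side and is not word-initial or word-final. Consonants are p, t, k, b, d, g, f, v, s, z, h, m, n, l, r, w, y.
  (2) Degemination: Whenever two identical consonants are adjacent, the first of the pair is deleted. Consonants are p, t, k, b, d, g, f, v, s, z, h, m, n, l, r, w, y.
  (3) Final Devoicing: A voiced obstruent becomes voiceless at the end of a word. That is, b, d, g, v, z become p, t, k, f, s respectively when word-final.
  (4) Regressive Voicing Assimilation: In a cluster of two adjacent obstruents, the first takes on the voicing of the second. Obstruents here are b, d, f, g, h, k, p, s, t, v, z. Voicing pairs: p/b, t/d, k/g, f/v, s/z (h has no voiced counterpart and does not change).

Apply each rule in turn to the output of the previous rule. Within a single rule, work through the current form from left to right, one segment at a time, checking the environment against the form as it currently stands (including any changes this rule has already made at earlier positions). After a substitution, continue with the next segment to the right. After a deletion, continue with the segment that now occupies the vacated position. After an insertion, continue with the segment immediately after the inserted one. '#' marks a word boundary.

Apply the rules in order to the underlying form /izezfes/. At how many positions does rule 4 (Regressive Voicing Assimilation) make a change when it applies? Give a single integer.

(1) Medial Vowel Deletion: [izezfes] → [izzfs]
(2) Degemination: [izzfs] → [izfs]
(3) Final Devoicing: no change — [izfs]
(4) Regressive Voicing Assimilation: [izfs] → [isfs]
Rule 4 changed 1 position(s).

1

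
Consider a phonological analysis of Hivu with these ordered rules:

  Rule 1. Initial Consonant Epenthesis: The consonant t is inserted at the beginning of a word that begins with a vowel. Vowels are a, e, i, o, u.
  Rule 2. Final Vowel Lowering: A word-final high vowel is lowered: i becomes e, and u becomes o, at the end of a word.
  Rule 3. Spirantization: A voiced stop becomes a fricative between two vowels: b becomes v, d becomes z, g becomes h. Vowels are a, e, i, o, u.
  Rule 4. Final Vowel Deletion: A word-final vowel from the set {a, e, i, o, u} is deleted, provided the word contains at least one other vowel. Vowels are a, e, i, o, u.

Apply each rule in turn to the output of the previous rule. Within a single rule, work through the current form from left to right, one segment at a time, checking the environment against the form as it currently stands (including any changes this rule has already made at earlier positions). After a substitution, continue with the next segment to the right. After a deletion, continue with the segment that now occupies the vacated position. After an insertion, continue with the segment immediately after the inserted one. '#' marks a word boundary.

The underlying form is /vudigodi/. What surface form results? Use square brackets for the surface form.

Rule 1 Initial Consonant Epenthesis: no change — [vudigodi]
Rule 2 Final Vowel Lowering: [vudigodi] → [vudigode]
Rule 3 Spirantization: [vudigode] → [vuzihoze]
Rule 4 Final Vowel Deletion: [vuzihoze] → [vuzihoz]

[vuzihoz]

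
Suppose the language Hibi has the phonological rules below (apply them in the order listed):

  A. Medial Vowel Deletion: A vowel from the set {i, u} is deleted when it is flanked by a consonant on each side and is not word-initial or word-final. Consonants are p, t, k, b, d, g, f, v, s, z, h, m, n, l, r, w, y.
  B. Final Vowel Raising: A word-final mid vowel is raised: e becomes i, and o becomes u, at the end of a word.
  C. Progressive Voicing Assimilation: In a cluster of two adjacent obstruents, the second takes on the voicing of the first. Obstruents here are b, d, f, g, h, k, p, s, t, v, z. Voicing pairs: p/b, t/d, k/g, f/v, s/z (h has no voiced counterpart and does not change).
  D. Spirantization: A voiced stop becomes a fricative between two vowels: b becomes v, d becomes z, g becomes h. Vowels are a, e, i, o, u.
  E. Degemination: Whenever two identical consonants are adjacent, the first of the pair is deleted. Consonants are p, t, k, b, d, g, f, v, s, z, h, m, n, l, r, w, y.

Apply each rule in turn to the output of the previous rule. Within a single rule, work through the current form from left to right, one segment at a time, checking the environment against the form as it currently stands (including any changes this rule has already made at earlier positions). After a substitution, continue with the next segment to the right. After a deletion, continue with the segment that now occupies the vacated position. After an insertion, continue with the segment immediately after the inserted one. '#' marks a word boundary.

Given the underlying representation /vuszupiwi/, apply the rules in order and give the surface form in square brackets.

[vzbwi]

A Medial Vowel Deletion: [vuszupiwi] → [vszpwi]
B Final Vowel Raising: no change — [vszpwi]
C Progressive Voicing Assimilation: [vszpwi] → [vzzbwi]
D Spirantization: no change — [vzzbwi]
E Degemination: [vzzbwi] → [vzbwi]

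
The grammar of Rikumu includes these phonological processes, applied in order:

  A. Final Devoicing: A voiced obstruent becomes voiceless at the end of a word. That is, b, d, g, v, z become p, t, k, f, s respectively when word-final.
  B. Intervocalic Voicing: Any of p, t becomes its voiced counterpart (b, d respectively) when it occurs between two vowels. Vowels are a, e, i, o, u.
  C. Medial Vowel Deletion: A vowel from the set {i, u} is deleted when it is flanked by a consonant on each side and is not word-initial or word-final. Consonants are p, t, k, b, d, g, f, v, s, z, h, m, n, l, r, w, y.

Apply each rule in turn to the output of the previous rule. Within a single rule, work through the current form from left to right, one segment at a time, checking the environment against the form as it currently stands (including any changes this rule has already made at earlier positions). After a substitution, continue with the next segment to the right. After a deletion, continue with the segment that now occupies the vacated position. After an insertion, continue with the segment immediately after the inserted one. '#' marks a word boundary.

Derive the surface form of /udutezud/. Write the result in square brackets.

[uddezt]

A Final Devoicing: [udutezud] → [udutezut]
B Intervocalic Voicing: [udutezut] → [ududezut]
C Medial Vowel Deletion: [ududezut] → [uddezt]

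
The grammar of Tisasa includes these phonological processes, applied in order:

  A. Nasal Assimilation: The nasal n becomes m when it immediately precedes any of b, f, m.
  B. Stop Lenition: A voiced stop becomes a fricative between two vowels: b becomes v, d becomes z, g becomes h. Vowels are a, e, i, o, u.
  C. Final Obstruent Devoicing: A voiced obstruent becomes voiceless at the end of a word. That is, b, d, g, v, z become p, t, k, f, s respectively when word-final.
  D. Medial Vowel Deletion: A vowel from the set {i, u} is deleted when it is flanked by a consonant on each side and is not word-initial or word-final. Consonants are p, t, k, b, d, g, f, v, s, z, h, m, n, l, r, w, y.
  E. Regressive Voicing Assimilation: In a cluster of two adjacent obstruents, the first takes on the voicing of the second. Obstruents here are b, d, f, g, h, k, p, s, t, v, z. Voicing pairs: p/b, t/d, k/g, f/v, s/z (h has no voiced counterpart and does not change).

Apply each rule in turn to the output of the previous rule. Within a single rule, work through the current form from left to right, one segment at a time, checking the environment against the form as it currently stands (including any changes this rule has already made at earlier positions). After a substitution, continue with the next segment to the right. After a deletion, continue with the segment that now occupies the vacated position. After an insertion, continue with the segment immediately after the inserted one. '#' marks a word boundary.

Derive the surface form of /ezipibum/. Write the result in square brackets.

[esbvm]

A Nasal Assimilation: no change — [ezipibum]
B Stop Lenition: [ezipibum] → [ezipivum]
C Final Obstruent Devoicing: no change — [ezipivum]
D Medial Vowel Deletion: [ezipivum] → [ezpvm]
E Regressive Voicing Assimilation: [ezpvm] → [esbvm]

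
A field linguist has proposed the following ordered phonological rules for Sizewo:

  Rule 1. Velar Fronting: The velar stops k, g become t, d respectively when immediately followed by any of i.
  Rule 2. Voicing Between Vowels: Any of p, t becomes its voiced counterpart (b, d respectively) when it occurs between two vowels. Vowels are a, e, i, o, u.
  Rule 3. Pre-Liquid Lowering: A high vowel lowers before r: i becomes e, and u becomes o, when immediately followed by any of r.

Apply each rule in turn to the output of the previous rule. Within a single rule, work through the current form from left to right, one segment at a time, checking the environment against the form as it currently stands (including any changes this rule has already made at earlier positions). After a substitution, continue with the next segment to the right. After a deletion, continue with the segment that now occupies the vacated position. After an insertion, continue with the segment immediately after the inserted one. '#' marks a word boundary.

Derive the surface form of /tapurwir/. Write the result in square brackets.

Rule 1 Velar Fronting: no change — [tapurwir]
Rule 2 Voicing Between Vowels: [tapurwir] → [taburwir]
Rule 3 Pre-Liquid Lowering: [taburwir] → [taborwer]

[taborwer]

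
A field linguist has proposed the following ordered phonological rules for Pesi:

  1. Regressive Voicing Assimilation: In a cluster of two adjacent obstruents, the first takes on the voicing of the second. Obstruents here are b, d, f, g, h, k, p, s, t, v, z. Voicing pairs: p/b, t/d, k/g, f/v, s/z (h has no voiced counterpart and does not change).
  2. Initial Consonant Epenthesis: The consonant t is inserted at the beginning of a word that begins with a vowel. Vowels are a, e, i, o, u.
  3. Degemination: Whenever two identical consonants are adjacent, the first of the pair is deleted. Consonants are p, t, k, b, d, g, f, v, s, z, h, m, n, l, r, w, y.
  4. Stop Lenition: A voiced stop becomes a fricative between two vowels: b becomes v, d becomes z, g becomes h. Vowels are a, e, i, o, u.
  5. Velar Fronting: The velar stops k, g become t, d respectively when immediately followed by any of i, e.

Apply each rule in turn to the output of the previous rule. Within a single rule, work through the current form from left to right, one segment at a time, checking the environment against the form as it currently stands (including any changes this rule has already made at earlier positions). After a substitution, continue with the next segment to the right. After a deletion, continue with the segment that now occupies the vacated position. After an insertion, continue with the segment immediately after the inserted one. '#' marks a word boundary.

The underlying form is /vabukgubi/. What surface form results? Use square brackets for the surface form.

[vavuhuvi]

1 Regressive Voicing Assimilation: [vabukgubi] → [vabuggubi]
2 Initial Consonant Epenthesis: no change — [vabuggubi]
3 Degemination: [vabuggubi] → [vabugubi]
4 Stop Lenition: [vabugubi] → [vavuhuvi]
5 Velar Fronting: no change — [vavuhuvi]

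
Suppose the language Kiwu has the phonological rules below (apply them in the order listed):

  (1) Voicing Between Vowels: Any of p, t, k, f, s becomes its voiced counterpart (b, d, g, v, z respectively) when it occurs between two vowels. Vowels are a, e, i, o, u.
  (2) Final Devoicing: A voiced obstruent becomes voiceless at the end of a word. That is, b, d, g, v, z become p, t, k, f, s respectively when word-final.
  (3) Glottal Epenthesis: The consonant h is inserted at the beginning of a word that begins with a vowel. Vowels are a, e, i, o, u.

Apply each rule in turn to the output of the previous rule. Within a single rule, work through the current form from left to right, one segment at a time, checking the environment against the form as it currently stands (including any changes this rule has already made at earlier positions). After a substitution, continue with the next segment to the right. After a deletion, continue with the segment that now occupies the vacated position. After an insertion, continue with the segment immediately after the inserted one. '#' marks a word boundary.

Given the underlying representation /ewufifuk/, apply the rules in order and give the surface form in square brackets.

[hewuvivuk]

(1) Voicing Between Vowels: [ewufifuk] → [ewuvivuk]
(2) Final Devoicing: no change — [ewuvivuk]
(3) Glottal Epenthesis: [ewuvivuk] → [hewuvivuk]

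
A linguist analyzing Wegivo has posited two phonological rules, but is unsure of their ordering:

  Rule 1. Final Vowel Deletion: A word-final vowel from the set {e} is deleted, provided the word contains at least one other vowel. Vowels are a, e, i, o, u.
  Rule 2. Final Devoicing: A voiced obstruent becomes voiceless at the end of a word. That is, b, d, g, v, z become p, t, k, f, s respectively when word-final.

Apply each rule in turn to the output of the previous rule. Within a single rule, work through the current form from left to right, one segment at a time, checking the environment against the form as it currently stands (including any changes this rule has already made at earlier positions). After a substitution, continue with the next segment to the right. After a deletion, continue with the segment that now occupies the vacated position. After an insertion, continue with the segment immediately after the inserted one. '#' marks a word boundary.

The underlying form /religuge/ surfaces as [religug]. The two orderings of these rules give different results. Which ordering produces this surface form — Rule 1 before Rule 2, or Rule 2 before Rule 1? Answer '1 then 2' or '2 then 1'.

2 then 1

Order 1 then 2:
  1 Final Vowel Deletion: [religuge] → [religug]
  2 Final Devoicing: [religug] → [religuk]
  result: [religuk]
Order 2 then 1:
  2 Final Devoicing: no change — [religuge]
  1 Final Vowel Deletion: [religuge] → [religug]
  result: [religug]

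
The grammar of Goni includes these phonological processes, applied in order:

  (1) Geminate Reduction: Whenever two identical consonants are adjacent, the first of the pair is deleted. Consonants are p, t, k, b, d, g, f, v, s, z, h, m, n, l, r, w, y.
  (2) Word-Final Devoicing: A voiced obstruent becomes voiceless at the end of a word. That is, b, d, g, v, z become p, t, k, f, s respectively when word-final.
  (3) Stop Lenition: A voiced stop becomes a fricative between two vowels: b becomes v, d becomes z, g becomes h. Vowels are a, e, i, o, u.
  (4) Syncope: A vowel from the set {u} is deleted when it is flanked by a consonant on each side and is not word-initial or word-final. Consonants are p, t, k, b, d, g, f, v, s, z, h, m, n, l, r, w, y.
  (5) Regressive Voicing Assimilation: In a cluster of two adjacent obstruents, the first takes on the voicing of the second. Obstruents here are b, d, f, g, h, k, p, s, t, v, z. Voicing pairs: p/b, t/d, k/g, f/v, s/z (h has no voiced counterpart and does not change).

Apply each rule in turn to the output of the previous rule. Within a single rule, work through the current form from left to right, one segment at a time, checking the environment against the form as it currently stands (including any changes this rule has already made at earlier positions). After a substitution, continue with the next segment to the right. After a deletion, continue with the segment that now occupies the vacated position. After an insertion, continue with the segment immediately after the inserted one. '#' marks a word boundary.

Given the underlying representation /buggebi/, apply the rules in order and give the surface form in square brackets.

(1) Geminate Reduction: [buggebi] → [bugebi]
(2) Word-Final Devoicing: no change — [bugebi]
(3) Stop Lenition: [bugebi] → [buhevi]
(4) Syncope: [buhevi] → [bhevi]
(5) Regressive Voicing Assimilation: [bhevi] → [phevi]

[phevi]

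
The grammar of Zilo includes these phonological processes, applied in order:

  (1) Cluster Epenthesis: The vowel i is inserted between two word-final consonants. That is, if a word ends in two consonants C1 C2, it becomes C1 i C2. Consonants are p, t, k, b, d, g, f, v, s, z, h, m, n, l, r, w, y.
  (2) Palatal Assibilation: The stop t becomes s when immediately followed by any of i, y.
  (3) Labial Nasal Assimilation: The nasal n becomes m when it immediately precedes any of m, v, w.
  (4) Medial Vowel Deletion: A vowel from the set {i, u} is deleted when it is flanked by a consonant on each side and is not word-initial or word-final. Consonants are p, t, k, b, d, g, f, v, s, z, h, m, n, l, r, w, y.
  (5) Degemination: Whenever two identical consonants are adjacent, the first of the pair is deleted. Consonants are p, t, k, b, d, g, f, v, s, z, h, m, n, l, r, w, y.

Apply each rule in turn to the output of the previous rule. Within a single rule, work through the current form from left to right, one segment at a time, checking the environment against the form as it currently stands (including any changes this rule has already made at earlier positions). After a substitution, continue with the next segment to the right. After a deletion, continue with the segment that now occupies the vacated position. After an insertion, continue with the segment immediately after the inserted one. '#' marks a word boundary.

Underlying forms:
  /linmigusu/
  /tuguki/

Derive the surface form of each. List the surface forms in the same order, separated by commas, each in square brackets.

[lmgsu], [tgki]

/linmigusu/:
  (1) Cluster Epenthesis: no change — [linmigusu]
  (2) Palatal Assibilation: no change — [linmigusu]
  (3) Labial Nasal Assimilation: [linmigusu] → [limmigusu]
  (4) Medial Vowel Deletion: [limmigusu] → [lmmgsu]
  (5) Degemination: [lmmgsu] → [lmgsu]
/tuguki/:
  (1) Cluster Epenthesis: no change — [tuguki]
  (2) Palatal Assibilation: no change — [tuguki]
  (3) Labial Nasal Assimilation: no change — [tuguki]
  (4) Medial Vowel Deletion: [tuguki] → [tgki]
  (5) Degemination: no change — [tgki]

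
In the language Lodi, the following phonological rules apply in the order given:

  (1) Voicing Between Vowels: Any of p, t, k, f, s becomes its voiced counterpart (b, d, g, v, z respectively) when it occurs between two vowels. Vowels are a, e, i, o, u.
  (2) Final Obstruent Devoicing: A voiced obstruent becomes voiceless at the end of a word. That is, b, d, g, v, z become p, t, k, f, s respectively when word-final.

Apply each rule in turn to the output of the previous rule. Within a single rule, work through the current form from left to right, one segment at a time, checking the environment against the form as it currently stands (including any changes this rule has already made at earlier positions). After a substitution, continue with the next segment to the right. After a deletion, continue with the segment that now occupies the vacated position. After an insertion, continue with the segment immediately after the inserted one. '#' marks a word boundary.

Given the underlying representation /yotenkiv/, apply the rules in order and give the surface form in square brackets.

(1) Voicing Between Vowels: [yotenkiv] → [yodenkiv]
(2) Final Obstruent Devoicing: [yodenkiv] → [yodenkif]

[yodenkif]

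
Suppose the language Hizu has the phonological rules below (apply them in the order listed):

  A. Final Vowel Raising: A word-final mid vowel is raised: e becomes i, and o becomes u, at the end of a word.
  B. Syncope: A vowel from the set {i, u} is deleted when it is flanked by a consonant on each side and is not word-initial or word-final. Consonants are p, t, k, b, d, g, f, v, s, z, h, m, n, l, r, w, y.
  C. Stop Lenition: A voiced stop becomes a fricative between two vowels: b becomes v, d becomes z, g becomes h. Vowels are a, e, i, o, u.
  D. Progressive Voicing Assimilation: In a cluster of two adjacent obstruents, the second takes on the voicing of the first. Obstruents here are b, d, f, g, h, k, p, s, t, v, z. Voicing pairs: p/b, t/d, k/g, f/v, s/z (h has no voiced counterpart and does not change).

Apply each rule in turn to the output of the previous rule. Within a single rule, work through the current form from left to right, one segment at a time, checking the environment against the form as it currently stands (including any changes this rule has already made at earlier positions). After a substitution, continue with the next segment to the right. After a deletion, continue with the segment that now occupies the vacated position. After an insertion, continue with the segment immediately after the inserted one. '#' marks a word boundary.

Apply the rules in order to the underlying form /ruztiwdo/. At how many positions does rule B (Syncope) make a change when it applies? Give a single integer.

A Final Vowel Raising: [ruztiwdo] → [ruztiwdu]
B Syncope: [ruztiwdu] → [rztwdu]
C Stop Lenition: no change — [rztwdu]
D Progressive Voicing Assimilation: [rztwdu] → [rzdwdu]
Rule B changed 2 position(s).

2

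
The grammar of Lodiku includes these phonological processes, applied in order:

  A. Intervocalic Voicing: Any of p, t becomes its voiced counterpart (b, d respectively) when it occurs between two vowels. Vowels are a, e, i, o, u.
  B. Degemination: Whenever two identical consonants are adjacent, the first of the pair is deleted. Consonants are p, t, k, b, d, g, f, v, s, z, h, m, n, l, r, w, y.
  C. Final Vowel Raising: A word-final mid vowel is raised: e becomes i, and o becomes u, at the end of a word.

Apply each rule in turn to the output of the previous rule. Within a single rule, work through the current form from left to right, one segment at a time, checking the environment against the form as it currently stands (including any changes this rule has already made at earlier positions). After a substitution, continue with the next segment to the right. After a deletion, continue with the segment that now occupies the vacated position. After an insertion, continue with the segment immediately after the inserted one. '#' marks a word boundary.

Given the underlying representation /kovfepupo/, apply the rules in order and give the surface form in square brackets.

A Intervocalic Voicing: [kovfepupo] → [kovfebubo]
B Degemination: no change — [kovfebubo]
C Final Vowel Raising: [kovfebubo] → [kovfebubu]

[kovfebubu]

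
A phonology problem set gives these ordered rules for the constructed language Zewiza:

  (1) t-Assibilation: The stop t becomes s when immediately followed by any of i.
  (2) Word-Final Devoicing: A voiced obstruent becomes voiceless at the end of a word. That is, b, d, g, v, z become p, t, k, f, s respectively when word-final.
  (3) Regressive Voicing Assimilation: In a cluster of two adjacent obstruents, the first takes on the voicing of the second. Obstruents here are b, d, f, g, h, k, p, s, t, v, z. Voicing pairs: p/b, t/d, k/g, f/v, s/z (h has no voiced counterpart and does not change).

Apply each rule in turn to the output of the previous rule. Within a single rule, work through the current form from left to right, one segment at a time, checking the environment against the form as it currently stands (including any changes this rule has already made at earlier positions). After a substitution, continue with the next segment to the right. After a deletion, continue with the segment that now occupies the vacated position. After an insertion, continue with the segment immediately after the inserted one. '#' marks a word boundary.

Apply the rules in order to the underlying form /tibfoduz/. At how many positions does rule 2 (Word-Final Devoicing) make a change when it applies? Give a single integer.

1

(1) t-Assibilation: [tibfoduz] → [sibfoduz]
(2) Word-Final Devoicing: [sibfoduz] → [sibfodus]
(3) Regressive Voicing Assimilation: [sibfodus] → [sipfodus]
Rule 2 changed 1 position(s).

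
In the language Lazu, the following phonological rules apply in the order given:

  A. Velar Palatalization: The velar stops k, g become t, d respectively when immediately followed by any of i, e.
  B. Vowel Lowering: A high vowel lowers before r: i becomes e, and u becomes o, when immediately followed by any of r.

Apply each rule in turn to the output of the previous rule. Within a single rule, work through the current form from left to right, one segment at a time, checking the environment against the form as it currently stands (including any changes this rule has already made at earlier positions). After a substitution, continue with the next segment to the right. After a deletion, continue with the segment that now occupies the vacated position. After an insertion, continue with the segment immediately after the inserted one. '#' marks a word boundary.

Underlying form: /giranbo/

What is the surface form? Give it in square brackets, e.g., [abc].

[deranbo]

A Velar Palatalization: [giranbo] → [diranbo]
B Vowel Lowering: [diranbo] → [deranbo]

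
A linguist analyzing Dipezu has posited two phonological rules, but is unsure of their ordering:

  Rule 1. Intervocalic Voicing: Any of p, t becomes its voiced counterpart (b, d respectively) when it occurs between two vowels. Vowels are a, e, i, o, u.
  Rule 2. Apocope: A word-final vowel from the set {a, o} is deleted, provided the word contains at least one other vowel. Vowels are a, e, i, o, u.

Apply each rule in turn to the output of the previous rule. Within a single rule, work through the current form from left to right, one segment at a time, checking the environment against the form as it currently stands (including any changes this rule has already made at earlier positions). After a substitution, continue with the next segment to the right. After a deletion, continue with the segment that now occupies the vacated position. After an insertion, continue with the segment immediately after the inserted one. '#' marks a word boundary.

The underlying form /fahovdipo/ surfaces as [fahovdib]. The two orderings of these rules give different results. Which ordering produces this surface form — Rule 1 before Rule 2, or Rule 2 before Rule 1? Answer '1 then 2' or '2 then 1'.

Order 1 then 2:
  1 Intervocalic Voicing: [fahovdipo] → [fahovdibo]
  2 Apocope: [fahovdibo] → [fahovdib]
  result: [fahovdib]
Order 2 then 1:
  2 Apocope: [fahovdipo] → [fahovdip]
  1 Intervocalic Voicing: no change — [fahovdip]
  result: [fahovdip]

1 then 2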